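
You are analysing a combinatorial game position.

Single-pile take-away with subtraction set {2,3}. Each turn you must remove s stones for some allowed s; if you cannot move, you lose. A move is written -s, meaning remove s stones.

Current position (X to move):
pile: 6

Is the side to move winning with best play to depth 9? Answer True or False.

p1 X@[6]: -2[4]-1* -3[3]-1
p2 O@[4]: -2[2]-1 -3[1]+1*
p3 X@[1] terminal -1; root [6] d9

X winning at [6]: False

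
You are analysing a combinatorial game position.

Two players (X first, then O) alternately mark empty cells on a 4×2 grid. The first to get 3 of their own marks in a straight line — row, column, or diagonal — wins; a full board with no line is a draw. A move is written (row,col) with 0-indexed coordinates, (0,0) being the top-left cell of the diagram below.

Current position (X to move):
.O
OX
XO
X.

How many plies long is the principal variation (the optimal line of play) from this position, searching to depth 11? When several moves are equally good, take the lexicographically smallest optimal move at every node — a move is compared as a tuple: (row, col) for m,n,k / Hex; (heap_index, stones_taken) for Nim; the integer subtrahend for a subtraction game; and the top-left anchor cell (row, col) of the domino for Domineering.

ply 1, X at .O/OX/XO/X. | (0,0)=+0→XO/OX/XO/X.*; (3,1)=+0→.O/OX/XO/XX
ply 2, O at XO/OX/XO/X. | (3,1)=+0→XO/OX/XO/XO*
ply 3: XO/OX/XO/XO is terminal +0 (X); from .O/OX/XO/X. depth 11

PV length from [.O/OX/XO/X.]: 2 plies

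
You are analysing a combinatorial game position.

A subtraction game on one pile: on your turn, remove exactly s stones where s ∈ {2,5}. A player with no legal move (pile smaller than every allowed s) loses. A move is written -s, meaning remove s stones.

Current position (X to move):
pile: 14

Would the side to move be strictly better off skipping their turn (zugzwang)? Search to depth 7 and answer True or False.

zugzwang(14, X) = True

p1 X@[14]: -2[12]-1* -5[9]-1
p2 O@[12]: -2[10]-1 -5[7]+1*
p3 X@[7]: -2[5]-1* -5[2]-1
p4 O@[5]: -2[3]-1 -5[0]+1*
p5 X@[0] terminal -1; root [14] d7
pass branch (O moves first from the same position):
  | p1 O@[14]: -2[12]-1* -5[9]-1
  | p2 X@[12]: -2[10]-1 -5[7]+1*
  | p3 O@[7]: -2[5]-1* -5[2]-1
  | p4 X@[5]: -2[3]-1 -5[0]+1*
  | p5 O@[0] terminal -1; root [14] d7
X moving scores -1; X passing scores +1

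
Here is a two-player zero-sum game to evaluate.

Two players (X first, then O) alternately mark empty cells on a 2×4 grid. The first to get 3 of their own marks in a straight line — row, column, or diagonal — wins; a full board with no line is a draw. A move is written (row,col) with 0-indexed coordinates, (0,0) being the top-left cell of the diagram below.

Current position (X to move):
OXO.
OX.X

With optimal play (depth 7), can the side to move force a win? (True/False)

ply 1, X at OXO./OX.X | (0,3)=+0→OXOX/OX.X; (1,2)=+1→OXO./OXXX*
ply 2: OXO./OXXX is terminal -1 (O); from OXO./OX.X depth 7

X winning at [OXO./OX.X]: True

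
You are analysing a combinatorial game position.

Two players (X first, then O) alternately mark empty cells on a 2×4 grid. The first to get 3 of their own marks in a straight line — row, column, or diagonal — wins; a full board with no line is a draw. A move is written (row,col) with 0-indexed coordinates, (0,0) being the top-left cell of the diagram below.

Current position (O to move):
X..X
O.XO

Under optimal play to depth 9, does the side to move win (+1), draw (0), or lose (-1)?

ply 1, O at X..X/O.XO | (0,1)=+0→XO.X/O.XO*; (0,2)=+0→X.OX/O.XO; (1,1)=+0→X..X/OOXO
ply 2, X at XO.X/O.XO | (0,2)=+0→XOXX/O.XO*; (1,1)=+0→XO.X/OXXO
ply 3, O at XOXX/O.XO | (1,1)=+0→XOXX/OOXO*
ply 4: XOXX/OOXO is terminal +0 (X); from X..X/O.XO depth 9

value(X..X/O.XO, O) = 0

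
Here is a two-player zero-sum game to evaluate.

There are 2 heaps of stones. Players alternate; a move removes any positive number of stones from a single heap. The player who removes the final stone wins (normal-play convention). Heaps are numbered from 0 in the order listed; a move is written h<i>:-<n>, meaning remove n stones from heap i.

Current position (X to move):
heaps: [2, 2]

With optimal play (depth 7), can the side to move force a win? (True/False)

[(2,2)] X move#1: h0:-1:-1/(1,2)*, h0:-2:-1/(0,2), h1:-1:-1/(2,1), h1:-2:-1/(2,0)
[(1,2)] O move#2: h0:-1:-1/(0,2), h1:-1:+1/(1,1)*, h1:-2:-1/(1,0)
[(1,1)] X move#3: h0:-1:-1/(0,1)*, h1:-1:-1/(1,0)
[(0,1)] O move#4: h1:-1:+1/(0,0)*
[(0,0)] end (terminal -1, X#5); searched (2,2) to 7

X winning at [(2,2)]: False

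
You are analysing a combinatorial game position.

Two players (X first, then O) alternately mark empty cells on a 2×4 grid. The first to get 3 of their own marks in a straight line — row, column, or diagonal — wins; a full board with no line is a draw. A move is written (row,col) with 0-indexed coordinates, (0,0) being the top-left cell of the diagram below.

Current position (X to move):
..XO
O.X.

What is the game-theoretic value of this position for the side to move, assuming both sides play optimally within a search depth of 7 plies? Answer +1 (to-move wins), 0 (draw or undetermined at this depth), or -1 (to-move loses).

value(..XO/O.X., X) = 0

[..XO/O.X.] X move#1: (0,0):+0/X.XO/O.X.*, (0,1):+0/.XXO/O.X., (1,1):+0/..XO/OXX., (1,3):+0/..XO/O.XX
[X.XO/O.X.] O move#2: (0,1):+0/XOXO/O.X.*, (1,1):-1/X.XO/OOX., (1,3):-1/X.XO/O.XO
[XOXO/O.X.] X move#3: (1,1):+0/XOXO/OXX.*, (1,3):+0/XOXO/O.XX
[XOXO/OXX.] O move#4: (1,3):+0/XOXO/OXXO*
[XOXO/OXXO] end (terminal +0, X#5); searched ..XO/O.X. to 7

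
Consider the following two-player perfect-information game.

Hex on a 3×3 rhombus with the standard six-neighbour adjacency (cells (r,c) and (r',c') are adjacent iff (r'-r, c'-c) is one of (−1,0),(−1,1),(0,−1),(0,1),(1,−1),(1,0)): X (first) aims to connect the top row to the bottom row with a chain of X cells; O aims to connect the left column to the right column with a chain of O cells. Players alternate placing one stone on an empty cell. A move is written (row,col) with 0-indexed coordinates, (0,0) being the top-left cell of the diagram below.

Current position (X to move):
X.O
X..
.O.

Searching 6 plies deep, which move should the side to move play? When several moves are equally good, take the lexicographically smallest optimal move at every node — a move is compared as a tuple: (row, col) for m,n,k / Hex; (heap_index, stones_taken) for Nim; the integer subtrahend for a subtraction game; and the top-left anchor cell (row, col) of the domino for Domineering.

ply 1, X at X.O/X../.O. | (0,1)=-1→XXO/X../.O.; (1,1)=-1→X.O/XX./.O.; (1,2)=-1→X.O/X.X/.O.; (2,0)=+1→X.O/X../XO.*; (2,2)=-1→X.O/X../.OX
ply 2: X.O/X../XO. is terminal -1 (O); from X.O/X../.O. depth 6

X's best at [X.O/X../.O.]: (2,0)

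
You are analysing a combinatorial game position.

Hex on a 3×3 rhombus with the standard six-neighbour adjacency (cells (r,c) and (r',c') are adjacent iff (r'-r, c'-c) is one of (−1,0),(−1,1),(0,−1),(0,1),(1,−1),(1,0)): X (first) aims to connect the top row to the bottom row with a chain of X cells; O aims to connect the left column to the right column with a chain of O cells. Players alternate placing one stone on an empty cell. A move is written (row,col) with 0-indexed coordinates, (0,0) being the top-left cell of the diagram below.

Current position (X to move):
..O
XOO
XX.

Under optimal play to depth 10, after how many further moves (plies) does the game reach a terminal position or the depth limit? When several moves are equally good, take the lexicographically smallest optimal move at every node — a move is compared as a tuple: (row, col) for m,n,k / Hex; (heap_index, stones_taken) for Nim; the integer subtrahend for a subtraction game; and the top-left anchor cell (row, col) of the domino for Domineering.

PV length from [..O/XOO/XX.]: 1 ply

ply 1, X at ..O/XOO/XX. | (0,0)=+1→X.O/XOO/XX.*; (0,1)=+1→.XO/XOO/XX.; (2,2)=+1→..O/XOO/XXX
ply 2: X.O/XOO/XX. is terminal -1 (O); from ..O/XOO/XX. depth 10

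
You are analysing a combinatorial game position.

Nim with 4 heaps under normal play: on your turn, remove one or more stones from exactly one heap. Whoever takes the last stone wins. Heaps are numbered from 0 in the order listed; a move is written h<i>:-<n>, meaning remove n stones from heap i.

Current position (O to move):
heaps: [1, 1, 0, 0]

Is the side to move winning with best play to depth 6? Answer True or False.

ply 1, O at (1,1,0,0) | h0:-1=-1→(0,1,0,0)*; h1:-1=-1→(1,0,0,0)
ply 2, X at (0,1,0,0) | h1:-1=+1→(0,0,0,0)*
ply 3: (0,0,0,0) is terminal -1 (O); from (1,1,0,0) depth 6

O winning at [(1,1,0,0)]: False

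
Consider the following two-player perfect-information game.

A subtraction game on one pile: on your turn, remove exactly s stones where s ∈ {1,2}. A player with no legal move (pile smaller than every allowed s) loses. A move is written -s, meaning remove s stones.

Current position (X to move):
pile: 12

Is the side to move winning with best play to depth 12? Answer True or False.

X winning at [12]: False

[12] X move#1: -1:-1/11*, -2:-1/10
[11] O move#2: -1:-1/10, -2:+1/9*
[9] X move#3: -1:-1/8*, -2:-1/7
[8] O move#4: -1:-1/7, -2:+1/6*
[6] X move#5: -1:-1/5*, -2:-1/4
[5] O move#6: -1:-1/4, -2:+1/3*
[3] X move#7: -1:-1/2*, -2:-1/1
[2] O move#8: -1:-1/1, -2:+1/0*
[0] end (terminal -1, X#9); searched 12 to 12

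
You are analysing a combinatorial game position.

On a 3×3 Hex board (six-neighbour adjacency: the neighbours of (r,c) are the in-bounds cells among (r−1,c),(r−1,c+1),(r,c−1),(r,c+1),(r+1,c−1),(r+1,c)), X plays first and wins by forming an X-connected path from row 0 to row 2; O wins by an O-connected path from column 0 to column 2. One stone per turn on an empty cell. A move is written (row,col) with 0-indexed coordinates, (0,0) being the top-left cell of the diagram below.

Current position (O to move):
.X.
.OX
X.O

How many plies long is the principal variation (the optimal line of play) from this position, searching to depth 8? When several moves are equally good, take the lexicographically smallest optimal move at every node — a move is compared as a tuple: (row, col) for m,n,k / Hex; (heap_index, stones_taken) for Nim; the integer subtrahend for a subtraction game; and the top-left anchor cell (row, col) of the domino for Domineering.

[.X./.OX/X.O] O move#1: (0,0):-1/OX./.OX/X.O, (0,2):-1/.XO/.OX/X.O, (1,0):+1/.X./OOX/X.O*, (2,1):-1/.X./.OX/XOO
[.X./OOX/X.O] X move#2: (0,0):-1/XX./OOX/X.O*, (0,2):-1/.XX/OOX/X.O, (2,1):-1/.X./OOX/XXO
[XX./OOX/X.O] O move#3: (0,2):+1/XXO/OOX/X.O*, (2,1):+1/XX./OOX/XOO
[XXO/OOX/X.O] end (terminal -1, X#4); searched .X./.OX/X.O to 8

PV length from [.X./.OX/X.O]: 3 plies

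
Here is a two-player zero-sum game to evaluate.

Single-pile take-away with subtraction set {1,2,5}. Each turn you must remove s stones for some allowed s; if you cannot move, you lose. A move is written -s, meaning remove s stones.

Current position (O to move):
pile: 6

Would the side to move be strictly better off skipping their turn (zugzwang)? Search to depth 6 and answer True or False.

zugzwang(6, O) = True

[6] O move#1: -1:-1/5*, -2:-1/4, -5:-1/1
[5] X move#2: -1:-1/4, -2:+1/3*, -5:+1/0
[3] O move#3: -1:-1/2*, -2:-1/1
[2] X move#4: -1:-1/1, -2:+1/0*
[0] end (terminal -1, O#5); searched 6 to 6
pass branch (X moves first from the same position):
  | [6] X move#1: -1:-1/5*, -2:-1/4, -5:-1/1
  | [5] O move#2: -1:-1/4, -2:+1/3*, -5:+1/0
  | [3] X move#3: -1:-1/2*, -2:-1/1
  | [2] O move#4: -1:-1/1, -2:+1/0*
  | [0] end (terminal -1, X#5); searched 6 to 6
O moving scores -1; O passing scores +1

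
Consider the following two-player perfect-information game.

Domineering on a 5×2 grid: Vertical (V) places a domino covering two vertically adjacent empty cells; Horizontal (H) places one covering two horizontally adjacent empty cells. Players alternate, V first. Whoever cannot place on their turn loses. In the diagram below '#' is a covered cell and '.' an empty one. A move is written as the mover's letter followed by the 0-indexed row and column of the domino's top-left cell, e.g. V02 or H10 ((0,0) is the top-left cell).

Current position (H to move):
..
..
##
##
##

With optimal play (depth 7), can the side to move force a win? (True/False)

H winning at [../../##/##/##]: True

ply 1, H at ../../##/##/## | H00=+1→##/../##/##/##*; H10=+1→../##/##/##/##
ply 2: ##/../##/##/## is terminal -1 (V); from ../../##/##/## depth 7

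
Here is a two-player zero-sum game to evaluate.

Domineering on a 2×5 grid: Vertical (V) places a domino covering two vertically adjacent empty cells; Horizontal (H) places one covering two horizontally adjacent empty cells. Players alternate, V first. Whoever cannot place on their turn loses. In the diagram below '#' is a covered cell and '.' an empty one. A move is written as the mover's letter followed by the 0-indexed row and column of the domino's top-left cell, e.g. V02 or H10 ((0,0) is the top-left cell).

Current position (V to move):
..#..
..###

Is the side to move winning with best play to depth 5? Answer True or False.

V winning at [..#../..###]: True

ply 1, V at ..#../..### | V00=+1→#.#../#.###*; V01=+1→.##../.####
ply 2, H at #.#../#.### | H03=-1→#.###/#.###*
ply 3, V at #.###/#.### | V01=+1→#####/#####*
ply 4: #####/##### is terminal -1 (H); from ..#../..### depth 5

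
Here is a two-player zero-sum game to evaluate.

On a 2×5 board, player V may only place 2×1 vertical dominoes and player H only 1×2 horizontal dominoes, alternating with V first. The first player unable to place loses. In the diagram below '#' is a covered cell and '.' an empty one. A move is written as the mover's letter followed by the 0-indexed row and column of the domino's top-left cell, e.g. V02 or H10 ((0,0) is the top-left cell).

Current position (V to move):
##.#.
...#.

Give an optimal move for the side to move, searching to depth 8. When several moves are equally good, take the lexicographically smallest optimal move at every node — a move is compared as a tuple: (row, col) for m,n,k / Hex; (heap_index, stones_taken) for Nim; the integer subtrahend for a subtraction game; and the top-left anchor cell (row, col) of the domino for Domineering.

V's best at [##.#./...#.]: V02

[##.#./...#.] V move#1: V02:+1/####./..##.*, V04:-1/##.##/...##
[####./..##.] H move#2: H10:-1/####./####.*
[####./####.] V move#3: V04:+1/#####/#####*
[#####/#####] end (terminal -1, H#4); searched ##.#./...#. to 8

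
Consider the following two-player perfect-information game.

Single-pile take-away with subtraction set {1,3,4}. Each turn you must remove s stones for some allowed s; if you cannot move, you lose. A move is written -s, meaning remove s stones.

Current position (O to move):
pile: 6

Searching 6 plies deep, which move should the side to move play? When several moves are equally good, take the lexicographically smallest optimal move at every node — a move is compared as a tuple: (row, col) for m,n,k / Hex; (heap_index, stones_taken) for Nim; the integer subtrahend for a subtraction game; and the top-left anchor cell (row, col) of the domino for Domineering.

p1 O@[6]: -1[5]-1 -3[3]-1 -4[2]+1*
p2 X@[2]: -1[1]-1*
p3 O@[1]: -1[0]+1*
p4 X@[0] terminal -1; root [6] d6

O's best at [6]: -4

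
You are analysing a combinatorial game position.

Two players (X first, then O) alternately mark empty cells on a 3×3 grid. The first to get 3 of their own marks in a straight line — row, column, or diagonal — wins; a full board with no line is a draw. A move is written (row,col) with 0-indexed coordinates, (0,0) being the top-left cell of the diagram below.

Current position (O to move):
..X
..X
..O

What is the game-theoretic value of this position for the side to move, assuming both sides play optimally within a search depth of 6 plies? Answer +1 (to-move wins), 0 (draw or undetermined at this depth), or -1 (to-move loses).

[..X/..X/..O] O move#1: (0,0):-1/O.X/..X/..O, (0,1):-1/.OX/..X/..O, (1,0):+0/..X/O.X/..O, (1,1):+0/..X/.OX/..O, (2,0):+1/..X/..X/O.O*, (2,1):+1/..X/..X/.OO
[..X/..X/O.O] X move#2: (0,0):-1/X.X/..X/O.O*, (0,1):-1/.XX/..X/O.O, (1,0):-1/..X/X.X/O.O, (1,1):-1/..X/.XX/O.O, (2,1):-1/..X/..X/OXO
[X.X/..X/O.O] O move#3: (0,1):+0/XOX/..X/O.O, (1,0):-1/X.X/O.X/O.O, (1,1):-1/X.X/.OX/O.O, (2,1):+1/X.X/..X/OOO*
[X.X/..X/OOO] end (terminal -1, X#4); searched ..X/..X/..O to 6

value(..X/..X/..O, O) = +1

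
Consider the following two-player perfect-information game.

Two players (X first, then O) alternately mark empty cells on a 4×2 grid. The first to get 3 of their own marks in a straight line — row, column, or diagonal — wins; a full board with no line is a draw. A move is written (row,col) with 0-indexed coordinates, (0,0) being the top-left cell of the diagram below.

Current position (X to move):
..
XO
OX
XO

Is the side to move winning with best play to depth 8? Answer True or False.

ply 1, X at ../XO/OX/XO | (0,0)=+0→X./XO/OX/XO*; (0,1)=+0→.X/XO/OX/XO
ply 2, O at X./XO/OX/XO | (0,1)=+0→XO/XO/OX/XO*
ply 3: XO/XO/OX/XO is terminal +0 (X); from ../XO/OX/XO depth 8

X winning at [../XO/OX/XO]: False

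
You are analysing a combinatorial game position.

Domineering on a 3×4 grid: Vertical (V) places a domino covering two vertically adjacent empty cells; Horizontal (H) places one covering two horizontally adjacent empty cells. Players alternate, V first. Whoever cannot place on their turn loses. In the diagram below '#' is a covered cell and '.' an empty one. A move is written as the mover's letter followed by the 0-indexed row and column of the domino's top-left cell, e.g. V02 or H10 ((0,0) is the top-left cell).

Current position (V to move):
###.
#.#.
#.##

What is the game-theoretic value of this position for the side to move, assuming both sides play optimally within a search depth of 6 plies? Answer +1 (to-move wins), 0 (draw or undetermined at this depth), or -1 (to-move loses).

p1 V@[###./#.#./#.##]: V03[####/#.##/#.##]+1* V11[###./###./####]+1
p2 H@[####/#.##/#.##] terminal -1; root [###./#.#./#.##] d6

value(###./#.#./#.##, V) = +1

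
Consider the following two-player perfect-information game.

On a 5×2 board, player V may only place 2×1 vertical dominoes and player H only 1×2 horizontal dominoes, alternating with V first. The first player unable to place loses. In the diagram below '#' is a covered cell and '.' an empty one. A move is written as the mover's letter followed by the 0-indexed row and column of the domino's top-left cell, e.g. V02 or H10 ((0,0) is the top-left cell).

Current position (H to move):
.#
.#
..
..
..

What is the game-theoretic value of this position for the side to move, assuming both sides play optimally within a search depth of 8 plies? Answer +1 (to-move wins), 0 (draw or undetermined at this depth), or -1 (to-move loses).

value(.#/.#/../../.., H) = +1

ply 1, H at .#/.#/../../.. | H20=-1→.#/.#/##/../..; H30=+1→.#/.#/../##/..*; H40=-1→.#/.#/../../##
ply 2, V at .#/.#/../##/.. | V00=-1→##/##/../##/..*; V10=-1→.#/##/#./##/..
ply 3, H at ##/##/../##/.. | H20=+1→##/##/##/##/..*; H40=+1→##/##/../##/##
ply 4: ##/##/##/##/.. is terminal -1 (V); from .#/.#/../../.. depth 8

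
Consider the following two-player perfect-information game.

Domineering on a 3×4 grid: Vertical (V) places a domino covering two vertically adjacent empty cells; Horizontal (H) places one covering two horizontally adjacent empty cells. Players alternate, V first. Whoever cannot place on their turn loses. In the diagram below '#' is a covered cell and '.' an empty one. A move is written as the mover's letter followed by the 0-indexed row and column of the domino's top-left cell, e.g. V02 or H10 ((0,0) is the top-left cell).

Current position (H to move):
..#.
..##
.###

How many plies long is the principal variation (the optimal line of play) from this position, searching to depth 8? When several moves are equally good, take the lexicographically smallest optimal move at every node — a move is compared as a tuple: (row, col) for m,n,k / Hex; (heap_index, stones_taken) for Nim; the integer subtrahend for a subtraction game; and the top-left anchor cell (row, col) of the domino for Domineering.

PV length from [..#./..##/.###]: 1 ply

[..#./..##/.###] H move#1: H00:-1/###./..##/.###, H10:+1/..#./####/.###*
[..#./####/.###] end (terminal -1, V#2); searched ..#./..##/.### to 8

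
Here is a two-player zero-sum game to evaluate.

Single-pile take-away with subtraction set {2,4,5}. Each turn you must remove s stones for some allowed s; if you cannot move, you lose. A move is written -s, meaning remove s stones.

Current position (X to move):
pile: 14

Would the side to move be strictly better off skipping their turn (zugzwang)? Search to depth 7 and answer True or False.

zugzwang(14, X) = True

[14] X move#1: -2:-1/12*, -4:-1/10, -5:-1/9
[12] O move#2: -2:-1/10, -4:+1/8*, -5:+1/7
[8] X move#3: -2:-1/6*, -4:-1/4, -5:-1/3
[6] O move#4: -2:-1/4, -4:-1/2, -5:+1/1*
[1] end (terminal -1, X#5); searched 14 to 7
if X skipped the turn, O would face:
~ [14] O move#1: -2:-1/12*, -4:-1/10, -5:-1/9
~ [12] X move#2: -2:-1/10, -4:+1/8*, -5:+1/7
~ [8] O move#3: -2:-1/6*, -4:-1/4, -5:-1/3
~ [6] X move#4: -2:-1/4, -4:-1/2, -5:+1/1*
~ [1] end (terminal -1, O#5); searched 14 to 7
compare (X): move=-1 vs pass=+1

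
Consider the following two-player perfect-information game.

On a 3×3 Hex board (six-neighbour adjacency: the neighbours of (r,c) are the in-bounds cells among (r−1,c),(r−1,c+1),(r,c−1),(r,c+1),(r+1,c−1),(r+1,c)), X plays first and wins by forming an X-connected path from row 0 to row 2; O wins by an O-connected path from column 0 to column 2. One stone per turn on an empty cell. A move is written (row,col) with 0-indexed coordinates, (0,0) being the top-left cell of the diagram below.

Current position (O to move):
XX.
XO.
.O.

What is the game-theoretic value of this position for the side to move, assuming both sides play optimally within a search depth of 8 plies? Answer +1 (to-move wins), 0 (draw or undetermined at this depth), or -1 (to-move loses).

value(XX./XO./.O., O) = +1

ply 1, O at XX./XO./.O. | (0,2)=-1→XXO/XO./.O.; (1,2)=-1→XX./XOO/.O.; (2,0)=+1→XX./XO./OO.*; (2,2)=-1→XX./XO./.OO
ply 2, X at XX./XO./OO. | (0,2)=-1→XXX/XO./OO.*; (1,2)=-1→XX./XOX/OO.; (2,2)=-1→XX./XO./OOX
ply 3, O at XXX/XO./OO. | (1,2)=+1→XXX/XOO/OO.*; (2,2)=+1→XXX/XO./OOO
ply 4: XXX/XOO/OO. is terminal -1 (X); from XX./XO./.O. depth 8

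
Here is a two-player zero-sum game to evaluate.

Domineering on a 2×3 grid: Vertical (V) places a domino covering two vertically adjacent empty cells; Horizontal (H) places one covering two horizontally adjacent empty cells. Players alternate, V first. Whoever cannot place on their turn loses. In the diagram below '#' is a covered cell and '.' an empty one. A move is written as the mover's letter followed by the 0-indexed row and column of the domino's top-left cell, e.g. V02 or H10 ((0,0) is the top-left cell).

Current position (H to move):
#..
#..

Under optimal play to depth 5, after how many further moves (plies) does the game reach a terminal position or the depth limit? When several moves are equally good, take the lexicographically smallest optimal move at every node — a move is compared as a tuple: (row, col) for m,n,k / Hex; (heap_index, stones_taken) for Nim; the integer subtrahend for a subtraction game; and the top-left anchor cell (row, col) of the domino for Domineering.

[#../#..] H move#1: H01:+1/###/#..*, H11:+1/#../###
[###/#..] end (terminal -1, V#2); searched #../#.. to 5

PV length from [#../#..]: 1 ply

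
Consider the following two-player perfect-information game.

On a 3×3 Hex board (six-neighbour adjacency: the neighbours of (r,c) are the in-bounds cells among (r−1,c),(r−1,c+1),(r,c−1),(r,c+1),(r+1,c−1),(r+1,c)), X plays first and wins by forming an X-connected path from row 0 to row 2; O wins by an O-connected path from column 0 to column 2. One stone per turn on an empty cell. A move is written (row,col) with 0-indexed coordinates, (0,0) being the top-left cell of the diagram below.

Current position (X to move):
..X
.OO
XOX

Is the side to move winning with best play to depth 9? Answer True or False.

X winning at [..X/.OO/XOX]: True

[..X/.OO/XOX] X move#1: (0,0):-1/X.X/.OO/XOX, (0,1):-1/.XX/.OO/XOX, (1,0):+1/..X/XOO/XOX*
[..X/XOO/XOX] O move#2: (0,0):-1/O.X/XOO/XOX*, (0,1):-1/.OX/XOO/XOX
[O.X/XOO/XOX] X move#3: (0,1):+1/OXX/XOO/XOX*
[OXX/XOO/XOX] end (terminal -1, O#4); searched ..X/.OO/XOX to 9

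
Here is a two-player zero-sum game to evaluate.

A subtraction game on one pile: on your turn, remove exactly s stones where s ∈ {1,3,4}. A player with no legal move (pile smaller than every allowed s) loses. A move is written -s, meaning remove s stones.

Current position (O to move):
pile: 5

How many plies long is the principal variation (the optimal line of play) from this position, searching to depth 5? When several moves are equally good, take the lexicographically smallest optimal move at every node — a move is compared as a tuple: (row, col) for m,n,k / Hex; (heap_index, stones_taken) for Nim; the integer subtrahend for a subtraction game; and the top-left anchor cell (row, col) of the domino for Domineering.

ply 1, O at 5 | -1=-1→4; -3=+1→2*; -4=-1→1
ply 2, X at 2 | -1=-1→1*
ply 3, O at 1 | -1=+1→0*
ply 4: 0 is terminal -1 (X); from 5 depth 5

PV length from [5]: 3 plies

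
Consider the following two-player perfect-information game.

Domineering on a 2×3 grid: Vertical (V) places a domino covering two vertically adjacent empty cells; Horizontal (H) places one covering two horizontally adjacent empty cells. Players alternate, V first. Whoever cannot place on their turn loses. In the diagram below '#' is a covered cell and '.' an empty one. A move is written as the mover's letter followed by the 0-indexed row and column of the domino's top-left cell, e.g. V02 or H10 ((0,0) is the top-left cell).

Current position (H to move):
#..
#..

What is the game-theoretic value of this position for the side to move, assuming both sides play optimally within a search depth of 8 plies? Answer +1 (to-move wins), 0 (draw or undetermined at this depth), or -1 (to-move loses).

value(#../#.., H) = +1

ply 1, H at #../#.. | H01=+1→###/#..*; H11=+1→#../###
ply 2: ###/#.. is terminal -1 (V); from #../#.. depth 8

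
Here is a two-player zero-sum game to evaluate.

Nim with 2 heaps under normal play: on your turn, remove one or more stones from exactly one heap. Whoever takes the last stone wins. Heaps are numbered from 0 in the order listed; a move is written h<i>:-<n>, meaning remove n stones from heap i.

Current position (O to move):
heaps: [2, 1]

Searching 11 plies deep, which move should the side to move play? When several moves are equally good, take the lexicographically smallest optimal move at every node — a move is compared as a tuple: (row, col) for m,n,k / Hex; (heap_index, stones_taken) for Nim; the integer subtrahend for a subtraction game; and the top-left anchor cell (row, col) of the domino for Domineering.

O's best at [(2,1)]: h0:-1

[(2,1)] O move#1: h0:-1:+1/(1,1)*, h0:-2:-1/(0,1), h1:-1:-1/(2,0)
[(1,1)] X move#2: h0:-1:-1/(0,1)*, h1:-1:-1/(1,0)
[(0,1)] O move#3: h1:-1:+1/(0,0)*
[(0,0)] end (terminal -1, X#4); searched (2,1) to 11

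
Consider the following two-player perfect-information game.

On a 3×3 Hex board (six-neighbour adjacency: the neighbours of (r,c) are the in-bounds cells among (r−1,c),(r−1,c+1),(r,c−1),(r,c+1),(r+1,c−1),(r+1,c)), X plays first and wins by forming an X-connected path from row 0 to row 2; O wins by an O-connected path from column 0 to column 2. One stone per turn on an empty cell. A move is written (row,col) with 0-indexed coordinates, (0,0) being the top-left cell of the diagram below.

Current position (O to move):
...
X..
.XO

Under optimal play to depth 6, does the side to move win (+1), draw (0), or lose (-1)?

value(.../X../.XO, O) = -1

[.../X../.XO] O move#1: (0,0):-1/O../X../.XO*, (0,1):-1/.O./X../.XO, (0,2):-1/..O/X../.XO, (1,1):-1/.../XO./.XO, (1,2):-1/.../X.O/.XO, (2,0):-1/.../X../OXO
[O../X../.XO] X move#2: (0,1):+1/OX./X../.XO*, (0,2):+1/O.X/X../.XO, (1,1):+1/O../XX./.XO, (1,2):+1/O../X.X/.XO, (2,0):+1/O../X../XXO
[OX./X../.XO] O move#3: (0,2):-1/OXO/X../.XO*, (1,1):-1/OX./XO./.XO, (1,2):-1/OX./X.O/.XO, (2,0):-1/OX./X../OXO
[OXO/X../.XO] X move#4: (1,1):+1/OXO/XX./.XO*, (1,2):+1/OXO/X.X/.XO, (2,0):+1/OXO/X../XXO
[OXO/XX./.XO] end (terminal -1, O#5); searched .../X../.XO to 6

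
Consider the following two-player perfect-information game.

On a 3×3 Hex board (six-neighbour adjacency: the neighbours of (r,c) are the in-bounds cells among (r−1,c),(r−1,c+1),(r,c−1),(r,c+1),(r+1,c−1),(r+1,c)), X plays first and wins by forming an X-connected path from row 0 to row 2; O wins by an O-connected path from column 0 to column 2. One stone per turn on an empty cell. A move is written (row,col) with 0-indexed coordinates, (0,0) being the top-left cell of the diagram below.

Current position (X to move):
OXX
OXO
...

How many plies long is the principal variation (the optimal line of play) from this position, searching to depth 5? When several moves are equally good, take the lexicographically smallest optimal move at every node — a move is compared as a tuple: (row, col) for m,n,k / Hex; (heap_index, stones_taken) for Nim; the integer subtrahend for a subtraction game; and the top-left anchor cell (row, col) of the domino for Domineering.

ply 1, X at OXX/OXO/... | (2,0)=+1→OXX/OXO/X..*; (2,1)=+1→OXX/OXO/.X.; (2,2)=+1→OXX/OXO/..X
ply 2: OXX/OXO/X.. is terminal -1 (O); from OXX/OXO/... depth 5

PV length from [OXX/OXO/...]: 1 ply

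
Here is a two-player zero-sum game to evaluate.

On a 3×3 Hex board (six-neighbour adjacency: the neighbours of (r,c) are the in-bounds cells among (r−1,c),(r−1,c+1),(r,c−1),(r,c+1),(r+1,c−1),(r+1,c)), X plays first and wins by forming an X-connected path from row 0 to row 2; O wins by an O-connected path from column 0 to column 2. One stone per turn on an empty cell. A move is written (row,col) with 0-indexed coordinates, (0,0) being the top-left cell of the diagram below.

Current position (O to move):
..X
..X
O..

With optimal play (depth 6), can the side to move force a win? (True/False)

p1 O@[..X/..X/O..]: (0,0)[O.X/..X/O..]-1* (0,1)[.OX/..X/O..]-1 (1,0)[..X/O.X/O..]-1 (1,1)[..X/.OX/O..]-1 (2,1)[..X/..X/OO.]-1 (2,2)[..X/..X/O.O]-1
p2 X@[O.X/..X/O..]: (0,1)[OXX/..X/O..]+1* (1,0)[O.X/X.X/O..]+1 (1,1)[O.X/.XX/O..]+1 (2,1)[O.X/..X/OX.]+1 (2,2)[O.X/..X/O.X]+1
p3 O@[OXX/..X/O..]: (1,0)[OXX/O.X/O..]-1* (1,1)[OXX/.OX/O..]-1 (2,1)[OXX/..X/OO.]-1 (2,2)[OXX/..X/O.O]-1
p4 X@[OXX/O.X/O..]: (1,1)[OXX/OXX/O..]+1* (2,1)[OXX/O.X/OX.]+1 (2,2)[OXX/O.X/O.X]+1
p5 O@[OXX/OXX/O..]: (2,1)[OXX/OXX/OO.]-1* (2,2)[OXX/OXX/O.O]-1
p6 X@[OXX/OXX/OO.]: (2,2)[OXX/OXX/OOX]+1*
p7 O@[OXX/OXX/OOX] terminal -1; root [..X/..X/O..] d6

O winning at [..X/..X/O..]: False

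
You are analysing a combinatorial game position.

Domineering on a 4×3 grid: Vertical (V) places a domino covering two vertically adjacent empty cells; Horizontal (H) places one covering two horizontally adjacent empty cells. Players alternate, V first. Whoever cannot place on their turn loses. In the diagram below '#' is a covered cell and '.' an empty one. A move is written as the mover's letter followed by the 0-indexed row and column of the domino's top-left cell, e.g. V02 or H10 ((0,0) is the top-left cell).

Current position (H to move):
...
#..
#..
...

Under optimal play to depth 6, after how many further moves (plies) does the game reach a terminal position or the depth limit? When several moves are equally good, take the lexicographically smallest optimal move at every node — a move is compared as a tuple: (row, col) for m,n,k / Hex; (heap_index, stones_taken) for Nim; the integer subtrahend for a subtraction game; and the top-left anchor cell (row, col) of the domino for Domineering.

p1 H@[.../#../#../...]: H00[##./#../#../...]-1* H01[.##/#../#../...]-1 H11[.../###/#../...]-1 H21[.../#../###/...]-1 H30[.../#../#../##.]-1 H31[.../#../#../.##]-1
p2 V@[##./#../#../...]: V02[###/#.#/#../...]-1 V11[##./##./##./...]+1* V12[##./#.#/#.#/...]+1 V21[##./#../##./.#.]+1 V22[##./#../#.#/..#]+1
p3 H@[##./##./##./...]: H30[##./##./##./##.]-1* H31[##./##./##./.##]-1
p4 V@[##./##./##./##.]: V02[###/###/##./##.]+1* V12[##./###/###/##.]+1 V22[##./##./###/###]+1
p5 H@[###/###/##./##.] terminal -1; root [.../#../#../...] d6

PV length from [.../#../#../...]: 4 plies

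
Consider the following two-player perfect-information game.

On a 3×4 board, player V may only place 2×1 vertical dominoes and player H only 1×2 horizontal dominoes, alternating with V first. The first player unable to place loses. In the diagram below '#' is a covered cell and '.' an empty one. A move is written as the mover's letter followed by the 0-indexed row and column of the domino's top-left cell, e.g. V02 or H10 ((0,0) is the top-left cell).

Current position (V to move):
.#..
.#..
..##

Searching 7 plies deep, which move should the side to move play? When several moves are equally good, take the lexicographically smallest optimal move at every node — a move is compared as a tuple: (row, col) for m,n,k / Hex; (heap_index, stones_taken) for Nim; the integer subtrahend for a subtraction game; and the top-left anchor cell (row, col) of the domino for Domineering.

V's best at [.#../.#../..##]: V02

ply 1, V at .#../.#../..## | V00=-1→##../##../..##; V02=+1→.##./.##./..##*; V03=+1→.#.#/.#.#/..##; V10=-1→.#../##../#.##
ply 2, H at .##./.##./..## | H20=-1→.##./.##./####*
ply 3, V at .##./.##./#### | V00=+1→###./###./####*; V03=+1→.###/.###/####
ply 4: ###./###./#### is terminal -1 (H); from .#../.#../..## depth 7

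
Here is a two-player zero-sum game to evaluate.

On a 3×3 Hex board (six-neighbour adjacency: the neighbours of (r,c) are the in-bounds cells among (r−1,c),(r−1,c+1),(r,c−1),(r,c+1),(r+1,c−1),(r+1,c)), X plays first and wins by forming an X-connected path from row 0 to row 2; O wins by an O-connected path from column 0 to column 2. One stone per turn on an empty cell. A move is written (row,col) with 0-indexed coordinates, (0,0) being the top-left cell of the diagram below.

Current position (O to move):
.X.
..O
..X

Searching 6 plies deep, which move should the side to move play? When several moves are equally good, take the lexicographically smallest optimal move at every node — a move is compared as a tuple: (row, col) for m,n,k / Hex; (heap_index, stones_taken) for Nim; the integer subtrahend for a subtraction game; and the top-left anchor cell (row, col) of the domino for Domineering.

O's best at [.X./..O/..X]: (1,1)

[.X./..O/..X] O move#1: (0,0):-1/OX./..O/..X, (0,2):-1/.XO/..O/..X, (1,0):-1/.X./O.O/..X, (1,1):+1/.X./.OO/..X*, (2,0):+1/.X./..O/O.X, (2,1):-1/.X./..O/.OX
[.X./.OO/..X] X move#2: (0,0):-1/XX./.OO/..X*, (0,2):-1/.XX/.OO/..X, (1,0):-1/.X./XOO/..X, (2,0):-1/.X./.OO/X.X, (2,1):-1/.X./.OO/.XX
[XX./.OO/..X] O move#3: (0,2):+1/XXO/.OO/..X*, (1,0):+1/XX./OOO/..X, (2,0):+1/XX./.OO/O.X, (2,1):+1/XX./.OO/.OX
[XXO/.OO/..X] X move#4: (1,0):-1/XXO/XOO/..X*, (2,0):-1/XXO/.OO/X.X, (2,1):-1/XXO/.OO/.XX
[XXO/XOO/..X] O move#5: (2,0):+1/XXO/XOO/O.X*, (2,1):-1/XXO/XOO/.OX
[XXO/XOO/O.X] end (terminal -1, X#6); searched .X./..O/..X to 6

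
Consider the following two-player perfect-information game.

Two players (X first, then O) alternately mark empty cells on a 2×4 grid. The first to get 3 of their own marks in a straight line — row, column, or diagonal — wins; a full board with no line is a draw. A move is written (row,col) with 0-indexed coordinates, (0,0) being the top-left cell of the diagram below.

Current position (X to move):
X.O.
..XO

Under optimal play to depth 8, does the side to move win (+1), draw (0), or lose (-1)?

[X.O./..XO] X move#1: (0,1):+0/XXO./..XO*, (0,3):+0/X.OX/..XO, (1,0):+0/X.O./X.XO, (1,1):+0/X.O./.XXO
[XXO./..XO] O move#2: (0,3):+0/XXOO/..XO*, (1,0):+0/XXO./O.XO, (1,1):+0/XXO./.OXO
[XXOO/..XO] X move#3: (1,0):+0/XXOO/X.XO*, (1,1):+0/XXOO/.XXO
[XXOO/X.XO] O move#4: (1,1):+0/XXOO/XOXO*
[XXOO/XOXO] end (terminal +0, X#5); searched X.O./..XO to 8

value(X.O./..XO, X) = 0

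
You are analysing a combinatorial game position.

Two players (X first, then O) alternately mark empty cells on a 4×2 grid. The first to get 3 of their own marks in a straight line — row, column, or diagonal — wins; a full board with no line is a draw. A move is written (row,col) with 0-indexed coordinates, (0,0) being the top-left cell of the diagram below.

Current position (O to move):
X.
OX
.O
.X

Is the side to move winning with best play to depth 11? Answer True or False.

O winning at [X./OX/.O/.X]: False

p1 O@[X./OX/.O/.X]: (0,1)[XO/OX/.O/.X]+0* (2,0)[X./OX/OO/.X]+0 (3,0)[X./OX/.O/OX]+0
p2 X@[XO/OX/.O/.X]: (2,0)[XO/OX/XO/.X]+0* (3,0)[XO/OX/.O/XX]+0
p3 O@[XO/OX/XO/.X]: (3,0)[XO/OX/XO/OX]+0*
p4 X@[XO/OX/XO/OX] terminal +0; root [X./OX/.O/.X] d11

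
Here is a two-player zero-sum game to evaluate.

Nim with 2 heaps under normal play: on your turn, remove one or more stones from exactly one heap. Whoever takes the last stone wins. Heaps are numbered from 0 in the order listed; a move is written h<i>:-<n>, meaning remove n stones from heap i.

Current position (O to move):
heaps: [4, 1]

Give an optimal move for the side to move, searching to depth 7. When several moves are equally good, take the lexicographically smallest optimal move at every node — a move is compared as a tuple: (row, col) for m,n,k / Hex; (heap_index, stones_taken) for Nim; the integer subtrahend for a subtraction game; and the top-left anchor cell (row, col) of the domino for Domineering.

O's best at [(4,1)]: h0:-3

ply 1, O at (4,1) | h0:-1=-1→(3,1); h0:-2=-1→(2,1); h0:-3=+1→(1,1)*; h0:-4=-1→(0,1); h1:-1=-1→(4,0)
ply 2, X at (1,1) | h0:-1=-1→(0,1)*; h1:-1=-1→(1,0)
ply 3, O at (0,1) | h1:-1=+1→(0,0)*
ply 4: (0,0) is terminal -1 (X); from (4,1) depth 7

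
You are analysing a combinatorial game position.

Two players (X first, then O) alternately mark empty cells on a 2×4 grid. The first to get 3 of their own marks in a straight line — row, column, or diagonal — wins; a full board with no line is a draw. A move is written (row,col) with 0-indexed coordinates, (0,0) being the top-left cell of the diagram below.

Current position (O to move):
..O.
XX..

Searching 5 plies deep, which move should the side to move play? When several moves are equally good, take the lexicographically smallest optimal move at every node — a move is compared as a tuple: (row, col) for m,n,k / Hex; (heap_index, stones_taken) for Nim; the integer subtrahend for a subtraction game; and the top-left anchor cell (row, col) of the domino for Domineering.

O's best at [..O./XX..]: (1,2)

p1 O@[..O./XX..]: (0,0)[O.O./XX..]-1 (0,1)[.OO./XX..]-1 (0,3)[..OO/XX..]-1 (1,2)[..O./XXO.]+0* (1,3)[..O./XX.O]-1
p2 X@[..O./XXO.]: (0,0)[X.O./XXO.]+0* (0,1)[.XO./XXO.]+0 (0,3)[..OX/XXO.]+0 (1,3)[..O./XXOX]-1
p3 O@[X.O./XXO.]: (0,1)[XOO./XXO.]+0* (0,3)[X.OO/XXO.]+0 (1,3)[X.O./XXOO]+0
p4 X@[XOO./XXO.]: (0,3)[XOOX/XXO.]+0* (1,3)[XOO./XXOX]-1
p5 O@[XOOX/XXO.]: (1,3)[XOOX/XXOO]+0*
p6 X@[XOOX/XXOO] terminal +0; root [..O./XX..] d5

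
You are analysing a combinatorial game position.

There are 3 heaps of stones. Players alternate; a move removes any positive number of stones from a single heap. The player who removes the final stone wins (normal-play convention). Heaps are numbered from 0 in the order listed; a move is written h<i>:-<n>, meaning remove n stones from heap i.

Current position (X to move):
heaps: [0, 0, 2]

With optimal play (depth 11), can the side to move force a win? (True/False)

X winning at [(0,0,2)]: True

ply 1, X at (0,0,2) | h2:-1=-1→(0,0,1); h2:-2=+1→(0,0,0)*
ply 2: (0,0,0) is terminal -1 (O); from (0,0,2) depth 11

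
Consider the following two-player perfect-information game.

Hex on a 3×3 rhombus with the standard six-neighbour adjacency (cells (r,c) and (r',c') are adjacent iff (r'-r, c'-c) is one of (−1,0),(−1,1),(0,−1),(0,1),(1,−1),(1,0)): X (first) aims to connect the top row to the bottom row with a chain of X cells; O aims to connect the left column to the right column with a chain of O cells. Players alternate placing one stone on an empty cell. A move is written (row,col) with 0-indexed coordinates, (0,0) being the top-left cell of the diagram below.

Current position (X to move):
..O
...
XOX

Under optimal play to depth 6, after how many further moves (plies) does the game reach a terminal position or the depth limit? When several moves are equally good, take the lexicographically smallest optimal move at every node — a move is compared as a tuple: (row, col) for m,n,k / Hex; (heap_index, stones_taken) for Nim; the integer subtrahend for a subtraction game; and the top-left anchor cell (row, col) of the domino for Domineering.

PV length from [..O/.../XOX]: 3 plies

ply 1, X at ..O/.../XOX | (0,0)=-1→X.O/.../XOX; (0,1)=+1→.XO/.../XOX*; (1,0)=+1→..O/X../XOX; (1,1)=-1→..O/.X./XOX; (1,2)=-1→..O/..X/XOX
ply 2, O at .XO/.../XOX | (0,0)=-1→OXO/.../XOX*; (1,0)=-1→.XO/O../XOX; (1,1)=-1→.XO/.O./XOX; (1,2)=-1→.XO/..O/XOX
ply 3, X at OXO/.../XOX | (1,0)=+1→OXO/X../XOX*; (1,1)=+1→OXO/.X./XOX; (1,2)=+1→OXO/..X/XOX
ply 4: OXO/X../XOX is terminal -1 (O); from ..O/.../XOX depth 6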